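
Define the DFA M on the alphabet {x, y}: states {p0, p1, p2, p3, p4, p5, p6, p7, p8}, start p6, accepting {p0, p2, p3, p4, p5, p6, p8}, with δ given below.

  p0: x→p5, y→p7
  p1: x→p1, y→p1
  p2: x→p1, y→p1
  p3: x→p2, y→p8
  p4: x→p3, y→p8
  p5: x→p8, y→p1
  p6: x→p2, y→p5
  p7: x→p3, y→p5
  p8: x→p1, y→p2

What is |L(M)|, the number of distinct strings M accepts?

5

The useful subgraph on states {p2, p5, p6, p8} is acyclic, so L(M) is finite; the longest accepting path visits 4 useful states, giving maximum string length 3.
Counting accepting paths from p6 by length: 1 of length 0, 2 of length 1, 1 of length 2, 1 of length 3. Total 5.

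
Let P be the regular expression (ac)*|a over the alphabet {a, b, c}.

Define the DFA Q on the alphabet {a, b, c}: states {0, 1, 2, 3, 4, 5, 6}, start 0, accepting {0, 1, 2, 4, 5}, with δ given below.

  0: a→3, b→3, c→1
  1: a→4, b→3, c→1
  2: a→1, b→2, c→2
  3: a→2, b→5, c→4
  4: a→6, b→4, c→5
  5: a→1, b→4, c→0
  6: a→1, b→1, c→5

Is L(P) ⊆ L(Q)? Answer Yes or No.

No

The string a is in L(P) but not in L(Q).
So L(P) ⊄ L(Q).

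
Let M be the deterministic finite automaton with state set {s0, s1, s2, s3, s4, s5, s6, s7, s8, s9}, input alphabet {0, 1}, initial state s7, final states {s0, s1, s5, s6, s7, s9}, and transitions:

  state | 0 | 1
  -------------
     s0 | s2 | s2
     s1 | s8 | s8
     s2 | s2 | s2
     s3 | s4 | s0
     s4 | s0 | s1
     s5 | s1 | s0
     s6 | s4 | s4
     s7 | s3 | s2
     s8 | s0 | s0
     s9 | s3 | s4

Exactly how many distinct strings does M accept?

8

The useful subgraph on states {s0, s1, s3, s4, s7, s8} is acyclic, so L(M) is finite; the longest accepting path visits 6 useful states, giving maximum string length 5.
Counting accepting paths from s7 by length: 1 of length 0, 1 of length 2, 2 of length 3, 4 of length 5. Total 8.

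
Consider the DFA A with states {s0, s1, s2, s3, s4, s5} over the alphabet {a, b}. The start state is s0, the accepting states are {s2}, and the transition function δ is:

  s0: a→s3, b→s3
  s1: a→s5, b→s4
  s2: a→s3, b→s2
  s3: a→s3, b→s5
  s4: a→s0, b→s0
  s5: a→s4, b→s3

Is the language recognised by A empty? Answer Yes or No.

Yes

The states reachable from the start state are {s0, s3, s4, s5}.
None of the accepting states {s2} is reachable, so no string is accepted and L(A) = ∅.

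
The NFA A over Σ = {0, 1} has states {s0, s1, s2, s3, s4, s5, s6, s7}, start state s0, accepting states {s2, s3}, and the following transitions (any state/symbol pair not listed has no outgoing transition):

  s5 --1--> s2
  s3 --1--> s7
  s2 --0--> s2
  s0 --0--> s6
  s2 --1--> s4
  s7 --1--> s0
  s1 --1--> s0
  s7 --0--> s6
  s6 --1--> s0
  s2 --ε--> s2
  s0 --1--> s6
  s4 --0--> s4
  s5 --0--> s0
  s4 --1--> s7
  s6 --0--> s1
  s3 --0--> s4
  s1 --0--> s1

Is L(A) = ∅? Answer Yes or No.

The states reachable from the start state are {s0, s1, s6}.
None of the accepting states {s2, s3} is reachable, so no string is accepted and L(A) = ∅.

Yes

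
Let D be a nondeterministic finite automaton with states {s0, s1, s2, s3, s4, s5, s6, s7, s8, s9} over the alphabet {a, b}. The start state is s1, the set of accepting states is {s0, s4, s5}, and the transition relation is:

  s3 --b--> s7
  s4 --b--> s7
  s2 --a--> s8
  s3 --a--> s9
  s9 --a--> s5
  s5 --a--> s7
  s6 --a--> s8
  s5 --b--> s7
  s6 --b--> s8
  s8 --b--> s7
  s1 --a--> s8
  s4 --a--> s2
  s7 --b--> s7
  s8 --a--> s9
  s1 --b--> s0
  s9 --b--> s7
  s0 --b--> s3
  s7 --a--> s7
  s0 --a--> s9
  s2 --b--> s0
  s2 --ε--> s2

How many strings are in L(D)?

4

The useful subgraph on states {s0, s1, s3, s5, s8, s9} is acyclic, so L(D) is finite; the longest accepting path visits 5 useful states, giving maximum string length 4.
Counting accepting paths from s1 by length: 1 of length 1, 2 of length 3, 1 of length 4. Total 4.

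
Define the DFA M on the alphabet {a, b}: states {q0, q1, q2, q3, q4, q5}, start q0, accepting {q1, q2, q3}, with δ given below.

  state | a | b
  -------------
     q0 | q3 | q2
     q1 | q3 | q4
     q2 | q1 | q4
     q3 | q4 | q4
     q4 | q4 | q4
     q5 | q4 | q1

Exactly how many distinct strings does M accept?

4

The useful subgraph on states {q0, q1, q2, q3} is acyclic, so L(M) is finite; the longest accepting path visits 4 useful states, giving maximum string length 3.
Counting accepting paths from q0 by length: 2 of length 1, 1 of length 2, 1 of length 3. Total 4.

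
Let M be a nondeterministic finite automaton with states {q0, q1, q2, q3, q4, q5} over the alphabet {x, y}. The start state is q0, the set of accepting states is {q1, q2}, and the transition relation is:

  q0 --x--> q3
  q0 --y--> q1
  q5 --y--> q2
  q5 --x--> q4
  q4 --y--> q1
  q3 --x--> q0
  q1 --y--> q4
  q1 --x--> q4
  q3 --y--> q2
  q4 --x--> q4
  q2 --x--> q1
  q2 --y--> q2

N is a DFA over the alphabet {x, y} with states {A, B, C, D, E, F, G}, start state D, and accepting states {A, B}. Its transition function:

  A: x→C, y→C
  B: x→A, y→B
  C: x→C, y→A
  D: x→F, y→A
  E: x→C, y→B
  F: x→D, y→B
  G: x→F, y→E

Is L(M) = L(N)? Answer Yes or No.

Yes

Exploring the product automaton M × N from the start pair (q0, D), following both machines on each input symbol, reaches 5 state pairs: (q0, D), (q3, F), (q1, A), (q2, B), (q4, C).
M accepts in {q1, q2} and N accepts in {A, B}. In every reachable pair the two components are either both accepting — (q1, A), (q2, B) — or both non-accepting, so no string is accepted by exactly one of the machines: L(M) \ L(N) and L(N) \ L(M) are both empty.
Hence every string is accepted by M iff it is accepted by N, and the two languages coincide.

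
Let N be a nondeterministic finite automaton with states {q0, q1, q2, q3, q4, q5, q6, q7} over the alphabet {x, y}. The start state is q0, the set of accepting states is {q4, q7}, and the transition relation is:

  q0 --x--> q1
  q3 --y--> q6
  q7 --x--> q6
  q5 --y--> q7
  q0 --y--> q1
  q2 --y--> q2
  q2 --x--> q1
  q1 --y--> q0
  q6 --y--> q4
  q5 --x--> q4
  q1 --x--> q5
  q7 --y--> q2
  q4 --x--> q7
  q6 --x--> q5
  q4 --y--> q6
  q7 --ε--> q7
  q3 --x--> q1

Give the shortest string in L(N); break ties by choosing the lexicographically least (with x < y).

xxx

A breadth-first search from q0 reaches an accepting state first via the path q0 → q1 → q5 → q4 on input xxx.
No string of length < 3 is accepted (BFS exhausts all shorter strings without reaching an accepting state), and xxx is the lexicographically least accepting string of length 3.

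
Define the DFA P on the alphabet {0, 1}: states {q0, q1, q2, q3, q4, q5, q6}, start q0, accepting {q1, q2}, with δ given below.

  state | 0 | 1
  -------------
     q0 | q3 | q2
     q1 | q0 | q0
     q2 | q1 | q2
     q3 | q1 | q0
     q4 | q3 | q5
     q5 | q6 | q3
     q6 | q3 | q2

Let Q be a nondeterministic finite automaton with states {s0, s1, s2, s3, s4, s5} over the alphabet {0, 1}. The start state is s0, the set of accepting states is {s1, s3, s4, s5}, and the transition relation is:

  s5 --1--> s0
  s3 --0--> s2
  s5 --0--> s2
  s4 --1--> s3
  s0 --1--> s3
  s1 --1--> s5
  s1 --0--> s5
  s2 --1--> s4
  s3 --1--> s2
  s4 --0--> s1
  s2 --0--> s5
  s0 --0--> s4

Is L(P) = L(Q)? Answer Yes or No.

The string 10 is accepted by P but rejected by Q.
So L(P) ≠ L(Q).

No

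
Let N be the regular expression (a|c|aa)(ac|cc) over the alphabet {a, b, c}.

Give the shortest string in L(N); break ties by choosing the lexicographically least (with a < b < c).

aac

By inspection of the expression, no string of length less than 3 matches, and aac is the lexicographically first match of length 3.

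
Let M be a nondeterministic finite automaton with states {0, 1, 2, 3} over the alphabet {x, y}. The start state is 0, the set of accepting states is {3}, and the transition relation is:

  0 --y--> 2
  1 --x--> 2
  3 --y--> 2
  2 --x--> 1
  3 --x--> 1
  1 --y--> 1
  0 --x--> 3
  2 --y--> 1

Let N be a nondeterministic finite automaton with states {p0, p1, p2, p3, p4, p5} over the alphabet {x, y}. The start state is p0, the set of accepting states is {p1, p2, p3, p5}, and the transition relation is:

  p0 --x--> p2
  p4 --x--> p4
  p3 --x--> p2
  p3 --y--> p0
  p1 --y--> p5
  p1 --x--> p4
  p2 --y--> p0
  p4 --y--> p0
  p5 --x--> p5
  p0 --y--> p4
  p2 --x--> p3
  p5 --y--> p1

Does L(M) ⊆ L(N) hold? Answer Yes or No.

Yes

Exploring the product automaton M × N from the start pair (0, p0), following both machines on each input symbol, reaches 10 state pairs: (0, p0), (3, p2), (2, p4), (1, p3), (2, p0), (1, p4), (1, p0), (2, p2), (1, p2), (2, p3).
M accepts in {3} and N accepts in {p1, p2, p3, p5}. The reachable pairs whose M-component is accepting are (3, p2); in each of them the N-component is accepting too, so the product for L(M) \ L(N) (M-component accepting, N-component rejecting) has no reachable accepting pair and the difference is empty.
Hence every string in L(M) is also in L(N).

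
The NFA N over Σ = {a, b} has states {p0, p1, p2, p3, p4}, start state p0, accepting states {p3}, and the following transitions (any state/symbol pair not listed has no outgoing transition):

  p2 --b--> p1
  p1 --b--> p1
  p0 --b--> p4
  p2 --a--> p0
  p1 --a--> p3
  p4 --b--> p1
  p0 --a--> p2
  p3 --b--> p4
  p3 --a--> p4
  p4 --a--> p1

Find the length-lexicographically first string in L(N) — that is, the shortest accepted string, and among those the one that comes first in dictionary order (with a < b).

aba

A breadth-first search from p0 reaches an accepting state first via the path p0 → p2 → p1 → p3 on input aba.
No string of length < 3 is accepted (BFS exhausts all shorter strings without reaching an accepting state), and aba is the lexicographically least accepting string of length 3.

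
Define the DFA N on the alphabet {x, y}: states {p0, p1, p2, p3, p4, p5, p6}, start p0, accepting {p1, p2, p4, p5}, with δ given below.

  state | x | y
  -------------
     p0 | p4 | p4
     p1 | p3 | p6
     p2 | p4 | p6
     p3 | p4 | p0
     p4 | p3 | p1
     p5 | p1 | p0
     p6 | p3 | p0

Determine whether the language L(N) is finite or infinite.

infinite

State p0 is reachable from the start and can reach an accepting state, and it lies on the cycle p0 → p4 → p1 → p3 → p0.
Traversing that cycle any number of times yields accepted strings of unbounded length, so the language is infinite.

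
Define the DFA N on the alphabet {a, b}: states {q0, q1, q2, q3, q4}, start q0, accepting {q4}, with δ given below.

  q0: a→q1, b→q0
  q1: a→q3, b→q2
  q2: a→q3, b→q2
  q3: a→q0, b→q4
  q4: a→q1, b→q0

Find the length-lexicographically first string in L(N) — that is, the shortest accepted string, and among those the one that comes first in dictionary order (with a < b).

A breadth-first search from q0 reaches an accepting state first via the path q0 → q1 → q3 → q4 on input aab.
No string of length < 3 is accepted (BFS exhausts all shorter strings without reaching an accepting state), and aab is the lexicographically least accepting string of length 3.

aab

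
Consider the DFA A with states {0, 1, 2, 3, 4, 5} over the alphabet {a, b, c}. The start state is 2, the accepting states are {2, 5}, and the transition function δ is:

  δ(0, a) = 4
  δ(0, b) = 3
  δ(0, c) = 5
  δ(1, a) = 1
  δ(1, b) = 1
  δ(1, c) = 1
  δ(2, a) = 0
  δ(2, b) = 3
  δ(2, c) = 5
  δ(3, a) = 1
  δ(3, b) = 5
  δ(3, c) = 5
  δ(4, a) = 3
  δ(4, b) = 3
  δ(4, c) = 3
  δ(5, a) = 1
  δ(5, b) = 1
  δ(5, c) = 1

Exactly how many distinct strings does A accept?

The useful subgraph on states {0, 2, 3, 4, 5} is acyclic, so L(A) is finite; the longest accepting path visits 5 useful states, giving maximum string length 4.
Counting accepting paths from 2 by length: 1 of length 0, 1 of length 1, 3 of length 2, 2 of length 3, 6 of length 4. Total 13.

13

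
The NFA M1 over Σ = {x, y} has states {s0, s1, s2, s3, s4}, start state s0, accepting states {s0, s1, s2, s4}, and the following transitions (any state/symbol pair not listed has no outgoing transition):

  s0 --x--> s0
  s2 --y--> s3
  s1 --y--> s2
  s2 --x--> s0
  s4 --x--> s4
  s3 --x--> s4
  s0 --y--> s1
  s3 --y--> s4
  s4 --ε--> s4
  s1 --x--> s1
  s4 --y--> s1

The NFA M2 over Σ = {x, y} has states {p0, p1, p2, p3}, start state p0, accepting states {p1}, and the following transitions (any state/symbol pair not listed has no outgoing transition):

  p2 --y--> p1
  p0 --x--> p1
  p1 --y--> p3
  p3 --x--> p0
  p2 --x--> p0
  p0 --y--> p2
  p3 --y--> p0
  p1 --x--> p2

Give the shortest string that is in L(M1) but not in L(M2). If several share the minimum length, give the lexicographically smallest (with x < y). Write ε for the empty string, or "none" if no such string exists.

ε

The empty string ε is accepted by M1 but not by M2.
Since ε is the unique shortest string, it is the required witness.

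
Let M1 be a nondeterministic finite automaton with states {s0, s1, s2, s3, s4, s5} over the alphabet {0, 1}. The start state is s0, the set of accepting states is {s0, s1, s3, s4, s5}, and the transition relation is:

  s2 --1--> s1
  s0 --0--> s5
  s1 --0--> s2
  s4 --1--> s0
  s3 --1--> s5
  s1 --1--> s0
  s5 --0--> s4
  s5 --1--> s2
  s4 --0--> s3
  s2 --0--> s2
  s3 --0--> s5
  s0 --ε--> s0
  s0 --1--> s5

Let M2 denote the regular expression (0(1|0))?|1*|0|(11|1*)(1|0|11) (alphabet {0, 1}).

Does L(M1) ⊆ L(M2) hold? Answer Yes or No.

The string 000 is in L(M1) but not in L(M2).
So L(M1) ⊄ L(M2).

No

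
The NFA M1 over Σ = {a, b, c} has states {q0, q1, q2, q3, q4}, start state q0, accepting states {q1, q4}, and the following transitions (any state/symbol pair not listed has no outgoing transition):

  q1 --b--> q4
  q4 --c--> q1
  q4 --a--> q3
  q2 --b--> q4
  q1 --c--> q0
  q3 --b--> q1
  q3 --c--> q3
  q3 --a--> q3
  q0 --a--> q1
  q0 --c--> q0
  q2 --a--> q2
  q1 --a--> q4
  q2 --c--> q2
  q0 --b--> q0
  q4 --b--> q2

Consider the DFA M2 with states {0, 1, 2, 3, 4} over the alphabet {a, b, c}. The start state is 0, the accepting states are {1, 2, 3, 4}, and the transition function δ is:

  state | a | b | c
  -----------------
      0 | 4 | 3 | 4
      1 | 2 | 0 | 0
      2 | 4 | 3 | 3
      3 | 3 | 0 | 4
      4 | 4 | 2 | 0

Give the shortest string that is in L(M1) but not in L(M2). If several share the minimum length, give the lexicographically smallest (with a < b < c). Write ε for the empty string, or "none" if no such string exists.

aac

The string aac is accepted by M1 but not by M2.
No shorter string lies in the difference, and aac is the lexicographically first length-3 string in L(M1) \ L(M2).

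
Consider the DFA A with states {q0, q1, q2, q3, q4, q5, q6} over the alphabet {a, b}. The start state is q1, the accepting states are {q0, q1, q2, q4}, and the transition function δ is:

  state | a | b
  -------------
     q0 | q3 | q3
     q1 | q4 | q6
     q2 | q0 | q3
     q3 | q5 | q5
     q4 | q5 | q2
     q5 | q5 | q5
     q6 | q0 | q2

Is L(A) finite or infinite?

finite

The useful states (reachable from q1 and able to reach an accepting state) are {q0, q1, q2, q4, q6}.
Restricted to these states the transition graph has no cycle, so every accepting path has bounded length and L is finite.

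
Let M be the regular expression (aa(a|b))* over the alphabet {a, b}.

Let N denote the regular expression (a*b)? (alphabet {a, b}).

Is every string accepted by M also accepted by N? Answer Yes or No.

The string aaa is in L(M) but not in L(N).
So L(M) ⊄ L(N).

No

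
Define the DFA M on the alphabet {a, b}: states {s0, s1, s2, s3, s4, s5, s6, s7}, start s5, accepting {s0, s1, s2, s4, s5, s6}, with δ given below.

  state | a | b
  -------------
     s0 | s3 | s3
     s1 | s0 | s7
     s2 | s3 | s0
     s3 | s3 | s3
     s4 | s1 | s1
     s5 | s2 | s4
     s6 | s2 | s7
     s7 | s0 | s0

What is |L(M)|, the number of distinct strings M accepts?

The useful subgraph on states {s0, s1, s2, s4, s5, s7} is acyclic, so L(M) is finite; the longest accepting path visits 5 useful states, giving maximum string length 4.
Counting accepting paths from s5 by length: 1 of length 0, 2 of length 1, 3 of length 2, 2 of length 3, 4 of length 4. Total 12.

12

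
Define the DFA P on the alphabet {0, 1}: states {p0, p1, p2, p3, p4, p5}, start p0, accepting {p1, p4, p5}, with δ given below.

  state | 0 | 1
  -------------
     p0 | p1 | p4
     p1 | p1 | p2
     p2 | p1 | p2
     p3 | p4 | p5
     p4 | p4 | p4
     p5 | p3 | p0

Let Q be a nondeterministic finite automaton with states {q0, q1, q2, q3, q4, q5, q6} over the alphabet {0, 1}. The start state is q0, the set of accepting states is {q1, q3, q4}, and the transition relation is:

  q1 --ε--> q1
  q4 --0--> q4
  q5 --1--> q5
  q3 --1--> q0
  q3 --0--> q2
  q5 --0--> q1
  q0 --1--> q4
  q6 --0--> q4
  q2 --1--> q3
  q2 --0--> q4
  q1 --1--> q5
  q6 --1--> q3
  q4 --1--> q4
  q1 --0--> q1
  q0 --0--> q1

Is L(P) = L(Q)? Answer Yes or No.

Yes

Exploring the product automaton P × Q from the start pair (p0, q0), following both machines on each input symbol, reaches 4 state pairs: (p0, q0), (p1, q1), (p4, q4), (p2, q5).
P accepts in {p1, p4, p5} and Q accepts in {q1, q3, q4}. In every reachable pair the two components are either both accepting — (p1, q1), (p4, q4) — or both non-accepting, so no string is accepted by exactly one of the machines: L(P) \ L(Q) and L(Q) \ L(P) are both empty.
Hence every string is accepted by P iff it is accepted by Q, and the two languages coincide.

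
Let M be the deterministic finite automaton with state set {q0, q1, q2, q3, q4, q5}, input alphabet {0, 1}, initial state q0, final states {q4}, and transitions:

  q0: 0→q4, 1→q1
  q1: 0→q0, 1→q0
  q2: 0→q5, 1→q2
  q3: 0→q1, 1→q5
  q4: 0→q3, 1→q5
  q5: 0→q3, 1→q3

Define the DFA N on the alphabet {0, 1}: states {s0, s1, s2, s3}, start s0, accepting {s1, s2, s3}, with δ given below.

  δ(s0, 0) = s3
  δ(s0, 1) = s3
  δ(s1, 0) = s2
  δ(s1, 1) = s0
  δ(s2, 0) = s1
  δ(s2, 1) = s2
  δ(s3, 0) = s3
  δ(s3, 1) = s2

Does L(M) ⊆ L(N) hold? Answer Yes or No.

Exploring the product automaton M × N from the start pair (q0, s0), following both machines on each input symbol, reaches 16 state pairs: (q0, s0), (q4, s3), (q1, s3), (q3, s3), (q5, s2), (q0, s3), (q0, s2), (q3, s1), (q3, s2), (q1, s2), (q4, s1), (q5, s0), (q1, s1), (q0, s1), (q4, s2), (q1, s0).
M accepts in {q4} and N accepts in {s1, s2, s3}. The reachable pairs whose M-component is accepting are (q4, s3), (q4, s1), (q4, s2); in each of them the N-component is accepting too, so the product for L(M) \ L(N) (M-component accepting, N-component rejecting) has no reachable accepting pair and the difference is empty.
Hence every string in L(M) is also in L(N).

Yes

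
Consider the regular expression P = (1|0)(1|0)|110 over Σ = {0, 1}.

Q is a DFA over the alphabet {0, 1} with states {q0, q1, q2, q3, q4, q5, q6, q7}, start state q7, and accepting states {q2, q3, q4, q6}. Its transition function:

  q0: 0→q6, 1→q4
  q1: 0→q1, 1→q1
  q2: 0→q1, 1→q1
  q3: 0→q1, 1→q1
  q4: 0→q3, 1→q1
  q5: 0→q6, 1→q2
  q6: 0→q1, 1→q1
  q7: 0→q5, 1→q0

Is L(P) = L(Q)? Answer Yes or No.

Converting the expression P to a DFA (subset construction, then merging equivalent states) gives the minimal DFA with states {p0, p1, p2, p3, p4, p5}, start state p0, accepting states {p3, p4} and transitions p0: 0→p1, 1→p2; p1: 0→p3, 1→p3; p2: 0→p3, 1→p4; p3: 0→p5, 1→p5; p4: 0→p3, 1→p5; p5: 0→p5, 1→p5.
Exploring the product automaton P × Q from the start pair (p0, q7), following both machines on each input symbol, reaches 8 state pairs: (p0, q7), (p1, q5), (p2, q0), (p3, q6), (p3, q2), (p4, q4), (p5, q1), (p3, q3).
P accepts in {p3, p4} and Q accepts in {q2, q3, q4, q6}. In every reachable pair the two components are either both accepting — (p3, q6), (p3, q2), (p4, q4), (p3, q3) — or both non-accepting, so no string is accepted by exactly one of the machines: L(P) \ L(Q) and L(Q) \ L(P) are both empty.
Hence every string is accepted by P iff it is accepted by Q, and the two languages coincide.

Yes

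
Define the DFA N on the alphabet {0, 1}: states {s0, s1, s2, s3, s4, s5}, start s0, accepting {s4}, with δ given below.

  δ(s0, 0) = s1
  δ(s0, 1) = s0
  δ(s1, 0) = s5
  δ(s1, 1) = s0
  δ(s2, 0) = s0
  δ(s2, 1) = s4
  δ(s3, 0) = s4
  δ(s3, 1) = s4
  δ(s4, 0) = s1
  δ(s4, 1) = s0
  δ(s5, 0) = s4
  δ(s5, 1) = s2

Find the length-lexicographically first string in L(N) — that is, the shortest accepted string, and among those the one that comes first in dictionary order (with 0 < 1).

A breadth-first search from s0 reaches an accepting state first via the path s0 → s1 → s5 → s4 on input 000.
No string of length < 3 is accepted (BFS exhausts all shorter strings without reaching an accepting state), and 000 is the lexicographically least accepting string of length 3.

000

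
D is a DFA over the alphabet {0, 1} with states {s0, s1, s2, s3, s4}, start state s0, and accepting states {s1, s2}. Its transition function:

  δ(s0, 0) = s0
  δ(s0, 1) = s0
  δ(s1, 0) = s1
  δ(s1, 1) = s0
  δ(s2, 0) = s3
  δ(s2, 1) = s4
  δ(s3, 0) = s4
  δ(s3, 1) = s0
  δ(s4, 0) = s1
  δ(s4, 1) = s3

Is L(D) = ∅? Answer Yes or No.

The states reachable from the start state are {s0}.
None of the accepting states {s1, s2} is reachable, so no string is accepted and L(D) = ∅.

Yes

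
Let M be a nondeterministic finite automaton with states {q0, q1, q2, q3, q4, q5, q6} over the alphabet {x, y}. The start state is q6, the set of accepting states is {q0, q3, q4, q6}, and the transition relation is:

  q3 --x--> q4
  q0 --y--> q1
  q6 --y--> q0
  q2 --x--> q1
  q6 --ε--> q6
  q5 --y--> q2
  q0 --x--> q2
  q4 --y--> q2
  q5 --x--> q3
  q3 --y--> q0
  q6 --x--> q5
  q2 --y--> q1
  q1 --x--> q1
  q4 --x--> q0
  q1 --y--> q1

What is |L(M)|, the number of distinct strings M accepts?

6

The useful subgraph on states {q0, q3, q4, q5, q6} is acyclic, so L(M) is finite; the longest accepting path visits 5 useful states, giving maximum string length 4.
Counting accepting paths from q6 by length: 1 of length 0, 1 of length 1, 1 of length 2, 2 of length 3, 1 of length 4. Total 6.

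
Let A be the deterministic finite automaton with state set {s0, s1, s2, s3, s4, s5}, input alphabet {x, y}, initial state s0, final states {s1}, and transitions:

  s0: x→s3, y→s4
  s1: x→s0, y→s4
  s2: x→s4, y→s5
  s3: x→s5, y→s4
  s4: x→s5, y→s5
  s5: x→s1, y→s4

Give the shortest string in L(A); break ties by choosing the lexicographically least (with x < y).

A breadth-first search from s0 reaches an accepting state first via the path s0 → s3 → s5 → s1 on input xxx.
No string of length < 3 is accepted (BFS exhausts all shorter strings without reaching an accepting state), and xxx is the lexicographically least accepting string of length 3.

xxx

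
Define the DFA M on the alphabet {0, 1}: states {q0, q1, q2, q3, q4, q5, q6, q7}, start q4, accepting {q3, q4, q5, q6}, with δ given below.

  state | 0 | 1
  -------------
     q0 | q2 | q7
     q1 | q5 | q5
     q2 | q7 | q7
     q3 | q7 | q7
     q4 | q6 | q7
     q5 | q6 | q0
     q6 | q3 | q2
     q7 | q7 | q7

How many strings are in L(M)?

The useful subgraph on states {q3, q4, q6} is acyclic, so L(M) is finite; the longest accepting path visits 3 useful states, giving maximum string length 2.
Counting accepting paths from q4 by length: 1 of length 0, 1 of length 1, 1 of length 2. Total 3.

3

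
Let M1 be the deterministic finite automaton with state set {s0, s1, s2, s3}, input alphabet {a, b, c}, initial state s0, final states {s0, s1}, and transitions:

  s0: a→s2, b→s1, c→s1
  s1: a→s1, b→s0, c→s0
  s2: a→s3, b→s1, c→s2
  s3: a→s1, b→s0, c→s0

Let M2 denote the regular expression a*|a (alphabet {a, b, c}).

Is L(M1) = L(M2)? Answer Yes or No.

No

The string b is accepted by M1 but rejected by M2.
So L(M1) ≠ L(M2).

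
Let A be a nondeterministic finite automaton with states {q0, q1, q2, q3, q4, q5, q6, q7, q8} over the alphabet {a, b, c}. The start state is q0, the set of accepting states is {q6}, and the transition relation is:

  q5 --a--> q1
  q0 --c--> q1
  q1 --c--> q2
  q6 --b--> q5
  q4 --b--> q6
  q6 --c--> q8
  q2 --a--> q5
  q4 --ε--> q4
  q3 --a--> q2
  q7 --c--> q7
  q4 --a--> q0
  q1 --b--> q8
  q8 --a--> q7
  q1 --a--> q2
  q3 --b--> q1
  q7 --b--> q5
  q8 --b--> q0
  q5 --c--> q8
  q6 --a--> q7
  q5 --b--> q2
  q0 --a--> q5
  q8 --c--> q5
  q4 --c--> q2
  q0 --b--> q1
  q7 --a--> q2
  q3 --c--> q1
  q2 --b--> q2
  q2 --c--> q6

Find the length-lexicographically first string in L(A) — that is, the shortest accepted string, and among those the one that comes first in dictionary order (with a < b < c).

abc

A breadth-first search from q0 reaches an accepting state first via the path q0 → q5 → q2 → q6 on input abc.
No string of length < 3 is accepted (BFS exhausts all shorter strings without reaching an accepting state), and abc is the lexicographically least accepting string of length 3.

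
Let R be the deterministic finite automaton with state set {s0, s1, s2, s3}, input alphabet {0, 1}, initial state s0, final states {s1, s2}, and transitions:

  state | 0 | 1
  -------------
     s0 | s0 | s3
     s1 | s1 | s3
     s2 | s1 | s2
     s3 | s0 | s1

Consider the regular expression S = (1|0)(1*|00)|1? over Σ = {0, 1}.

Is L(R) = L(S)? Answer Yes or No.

No

The string 110 is accepted by R but rejected by S.
So L(R) ≠ L(S).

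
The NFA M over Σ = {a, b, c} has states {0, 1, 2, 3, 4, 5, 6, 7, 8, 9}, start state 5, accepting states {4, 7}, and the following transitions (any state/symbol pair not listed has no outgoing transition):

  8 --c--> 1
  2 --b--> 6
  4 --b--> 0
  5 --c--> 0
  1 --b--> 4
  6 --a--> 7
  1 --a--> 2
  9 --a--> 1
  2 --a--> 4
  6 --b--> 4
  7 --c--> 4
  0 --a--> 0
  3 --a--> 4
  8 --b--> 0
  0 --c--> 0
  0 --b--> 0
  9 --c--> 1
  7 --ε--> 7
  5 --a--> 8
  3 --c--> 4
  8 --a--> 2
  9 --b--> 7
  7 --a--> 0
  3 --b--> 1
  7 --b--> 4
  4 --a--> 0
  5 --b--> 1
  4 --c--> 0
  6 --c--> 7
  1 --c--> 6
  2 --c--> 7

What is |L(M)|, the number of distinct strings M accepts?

49

The useful subgraph on states {1, 2, 4, 5, 6, 7, 8} is acyclic, so L(M) is finite; the longest accepting path visits 7 useful states, giving maximum string length 6.
Counting accepting paths from 5 by length: 1 of length 2, 8 of length 3, 19 of length 4, 17 of length 5, 4 of length 6. Total 49.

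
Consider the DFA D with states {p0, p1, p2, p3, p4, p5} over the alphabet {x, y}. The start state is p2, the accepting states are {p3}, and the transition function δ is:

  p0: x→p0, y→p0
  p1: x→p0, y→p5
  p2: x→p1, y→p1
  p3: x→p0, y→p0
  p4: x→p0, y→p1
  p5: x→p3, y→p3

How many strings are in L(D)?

The useful subgraph on states {p1, p2, p3, p5} is acyclic, so L(D) is finite; the longest accepting path visits 4 useful states, giving maximum string length 3.
Counting accepting paths from p2 by length: 4 of length 3. Total 4.

4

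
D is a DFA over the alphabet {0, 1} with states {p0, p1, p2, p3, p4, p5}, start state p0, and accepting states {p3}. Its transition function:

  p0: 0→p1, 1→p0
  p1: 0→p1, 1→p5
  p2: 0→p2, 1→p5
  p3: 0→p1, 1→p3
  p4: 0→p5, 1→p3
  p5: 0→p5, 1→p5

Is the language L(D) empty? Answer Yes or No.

The states reachable from the start state are {p0, p1, p5}.
None of the accepting states {p3} is reachable, so no string is accepted and L(D) = ∅.

Yes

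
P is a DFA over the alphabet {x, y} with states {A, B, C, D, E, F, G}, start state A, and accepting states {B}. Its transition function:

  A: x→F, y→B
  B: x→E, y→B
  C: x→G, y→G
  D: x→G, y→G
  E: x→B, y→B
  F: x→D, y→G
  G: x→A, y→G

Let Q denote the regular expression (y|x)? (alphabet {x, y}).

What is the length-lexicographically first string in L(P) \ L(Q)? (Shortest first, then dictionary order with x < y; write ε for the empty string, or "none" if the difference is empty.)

yy

The string yy is accepted by P but not by Q.
No shorter string lies in the difference, and yy is the lexicographically first length-2 string in L(P) \ L(Q).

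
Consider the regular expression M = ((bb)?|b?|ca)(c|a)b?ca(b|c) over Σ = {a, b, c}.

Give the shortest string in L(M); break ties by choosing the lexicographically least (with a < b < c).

acab

By inspection of the expression, no string of length less than 4 matches, and acab is the lexicographically first match of length 4.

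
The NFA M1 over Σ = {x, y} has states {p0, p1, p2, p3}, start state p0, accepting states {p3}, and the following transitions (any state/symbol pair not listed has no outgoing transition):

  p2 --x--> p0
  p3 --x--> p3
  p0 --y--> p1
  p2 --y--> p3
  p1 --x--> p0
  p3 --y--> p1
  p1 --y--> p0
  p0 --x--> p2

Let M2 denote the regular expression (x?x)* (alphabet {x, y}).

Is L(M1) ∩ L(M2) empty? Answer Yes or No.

Converting the expression M2 to a DFA (subset construction, then merging equivalent states) gives the minimal DFA with states {r0, r1}, start state r0, accepting states {r0} and transitions r0: x→r0, y→r1; r1: x→r1, y→r1.
Exploring the product automaton M1 × M2 from the start pair (p0, r0), following both machines on each input symbol, reaches 6 state pairs: (p0, r0), (p2, r0), (p1, r1), (p3, r1), (p0, r1), (p2, r1).
M1 accepts in {p3} and M2 accepts in {r0}; no reachable pair has both components accepting, so no string drives both machines to acceptance simultaneously and L(M1) ∩ L(M2) = ∅.
So no string is accepted by both, and the intersection is empty.

Yes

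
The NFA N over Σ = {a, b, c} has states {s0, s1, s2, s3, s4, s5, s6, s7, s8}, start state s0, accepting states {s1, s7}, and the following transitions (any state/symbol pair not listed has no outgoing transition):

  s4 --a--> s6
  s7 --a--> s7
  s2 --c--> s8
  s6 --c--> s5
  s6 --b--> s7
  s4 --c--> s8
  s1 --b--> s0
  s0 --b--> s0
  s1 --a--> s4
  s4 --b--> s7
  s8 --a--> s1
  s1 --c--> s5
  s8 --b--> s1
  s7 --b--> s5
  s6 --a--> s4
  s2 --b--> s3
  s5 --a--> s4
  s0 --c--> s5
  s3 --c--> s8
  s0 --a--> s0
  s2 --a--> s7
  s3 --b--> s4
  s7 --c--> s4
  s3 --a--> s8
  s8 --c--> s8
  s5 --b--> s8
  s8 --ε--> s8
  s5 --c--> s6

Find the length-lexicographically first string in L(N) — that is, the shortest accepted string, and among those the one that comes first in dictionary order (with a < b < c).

A breadth-first search from s0 reaches an accepting state first via the path s0 → s5 → s4 → s7 on input cab.
No string of length < 3 is accepted (BFS exhausts all shorter strings without reaching an accepting state), and cab is the lexicographically least accepting string of length 3.

cab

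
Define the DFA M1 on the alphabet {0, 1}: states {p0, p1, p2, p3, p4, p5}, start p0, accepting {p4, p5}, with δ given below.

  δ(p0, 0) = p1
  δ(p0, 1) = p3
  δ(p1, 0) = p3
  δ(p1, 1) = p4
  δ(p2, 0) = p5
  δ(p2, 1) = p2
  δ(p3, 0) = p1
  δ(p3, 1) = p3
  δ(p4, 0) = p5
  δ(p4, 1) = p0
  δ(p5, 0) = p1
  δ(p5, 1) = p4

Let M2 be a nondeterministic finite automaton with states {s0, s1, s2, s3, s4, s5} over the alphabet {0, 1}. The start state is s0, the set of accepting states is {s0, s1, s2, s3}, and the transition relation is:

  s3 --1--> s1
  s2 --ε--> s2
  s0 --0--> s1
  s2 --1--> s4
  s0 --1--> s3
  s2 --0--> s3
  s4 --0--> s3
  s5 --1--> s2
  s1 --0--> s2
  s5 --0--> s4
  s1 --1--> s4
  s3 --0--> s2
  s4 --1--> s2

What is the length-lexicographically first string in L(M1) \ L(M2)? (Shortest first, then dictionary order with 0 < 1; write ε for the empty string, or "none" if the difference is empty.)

01

The string 01 is accepted by M1 but not by M2.
No shorter string lies in the difference, and 01 is the lexicographically first length-2 string in L(M1) \ L(M2).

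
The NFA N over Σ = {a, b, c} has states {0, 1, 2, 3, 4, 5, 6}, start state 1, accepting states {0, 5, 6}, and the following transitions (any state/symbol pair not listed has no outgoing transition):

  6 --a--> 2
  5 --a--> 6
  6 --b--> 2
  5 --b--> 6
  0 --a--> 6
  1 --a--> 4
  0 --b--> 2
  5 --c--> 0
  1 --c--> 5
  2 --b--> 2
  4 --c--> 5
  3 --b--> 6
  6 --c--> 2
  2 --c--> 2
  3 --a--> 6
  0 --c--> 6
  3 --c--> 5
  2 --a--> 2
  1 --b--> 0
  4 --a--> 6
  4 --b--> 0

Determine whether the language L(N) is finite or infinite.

finite

The useful states (reachable from 1 and able to reach an accepting state) are {0, 1, 4, 5, 6}.
Restricted to these states the transition graph has no cycle, so every accepting path has bounded length and L is finite.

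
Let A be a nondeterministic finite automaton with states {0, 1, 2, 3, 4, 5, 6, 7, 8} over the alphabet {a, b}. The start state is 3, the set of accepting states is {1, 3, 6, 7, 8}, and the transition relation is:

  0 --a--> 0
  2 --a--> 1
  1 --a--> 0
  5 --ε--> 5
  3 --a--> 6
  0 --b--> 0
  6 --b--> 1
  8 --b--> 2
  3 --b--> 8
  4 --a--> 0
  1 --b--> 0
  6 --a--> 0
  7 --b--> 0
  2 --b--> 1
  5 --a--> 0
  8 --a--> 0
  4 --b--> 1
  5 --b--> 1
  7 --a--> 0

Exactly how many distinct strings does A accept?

The useful subgraph on states {1, 2, 3, 6, 8} is acyclic, so L(A) is finite; the longest accepting path visits 4 useful states, giving maximum string length 3.
Counting accepting paths from 3 by length: 1 of length 0, 2 of length 1, 1 of length 2, 2 of length 3. Total 6.

6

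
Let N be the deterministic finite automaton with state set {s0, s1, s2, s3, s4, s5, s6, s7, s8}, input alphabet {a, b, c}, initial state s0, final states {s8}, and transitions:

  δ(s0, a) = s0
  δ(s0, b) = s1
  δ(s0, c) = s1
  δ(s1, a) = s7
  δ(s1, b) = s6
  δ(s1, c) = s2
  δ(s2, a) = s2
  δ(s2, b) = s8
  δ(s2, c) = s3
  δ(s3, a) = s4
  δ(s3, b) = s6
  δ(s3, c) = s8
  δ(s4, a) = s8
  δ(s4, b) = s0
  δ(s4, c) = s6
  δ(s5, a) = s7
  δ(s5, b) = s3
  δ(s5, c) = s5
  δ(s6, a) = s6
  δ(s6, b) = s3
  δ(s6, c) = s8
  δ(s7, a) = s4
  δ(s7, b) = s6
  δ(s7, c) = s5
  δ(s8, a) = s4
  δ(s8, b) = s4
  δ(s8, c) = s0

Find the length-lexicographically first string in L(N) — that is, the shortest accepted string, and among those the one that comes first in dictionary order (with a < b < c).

bbc

A breadth-first search from s0 reaches an accepting state first via the path s0 → s1 → s6 → s8 on input bbc.
No string of length < 3 is accepted (BFS exhausts all shorter strings without reaching an accepting state), and bbc is the lexicographically least accepting string of length 3.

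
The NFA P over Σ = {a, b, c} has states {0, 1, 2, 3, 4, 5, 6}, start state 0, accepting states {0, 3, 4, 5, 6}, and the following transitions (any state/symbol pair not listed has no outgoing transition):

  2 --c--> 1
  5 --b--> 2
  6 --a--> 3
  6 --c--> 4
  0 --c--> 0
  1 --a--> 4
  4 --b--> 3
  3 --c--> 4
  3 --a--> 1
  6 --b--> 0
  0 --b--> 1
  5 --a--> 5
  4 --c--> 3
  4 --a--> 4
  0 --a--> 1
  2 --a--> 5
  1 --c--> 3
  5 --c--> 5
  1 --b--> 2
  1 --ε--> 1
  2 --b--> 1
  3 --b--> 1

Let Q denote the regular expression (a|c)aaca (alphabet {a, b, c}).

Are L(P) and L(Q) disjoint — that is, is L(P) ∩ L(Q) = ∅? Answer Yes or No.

Yes

Converting the expression Q to a DFA (subset construction, then merging equivalent states) gives the minimal DFA with states {q0, q1, q2, q3, q4, q5, q6}, start state q0, accepting states {q6} and transitions q0: a→q1, b→q2, c→q1; q1: a→q3, b→q2, c→q2; q2: a→q2, b→q2, c→q2; q3: a→q4, b→q2, c→q2; q4: a→q2, b→q2, c→q5; q5: a→q6, b→q2, c→q2; q6: a→q2, b→q2, c→q2.
Exploring the product automaton P × Q from the start pair (0, q0), following both machines on each input symbol, reaches 14 state pairs: (0, q0), (1, q1), (1, q2), (0, q1), (4, q3), (2, q2), (3, q2), (4, q2), (1, q3), (0, q2), (4, q4), (5, q2), (3, q5), (1, q6).
P accepts in {0, 3, 4, 5, 6} and Q accepts in {q6}; no reachable pair has both components accepting, so no string drives both machines to acceptance simultaneously and L(P) ∩ L(Q) = ∅.
So no string is accepted by both, and the intersection is empty.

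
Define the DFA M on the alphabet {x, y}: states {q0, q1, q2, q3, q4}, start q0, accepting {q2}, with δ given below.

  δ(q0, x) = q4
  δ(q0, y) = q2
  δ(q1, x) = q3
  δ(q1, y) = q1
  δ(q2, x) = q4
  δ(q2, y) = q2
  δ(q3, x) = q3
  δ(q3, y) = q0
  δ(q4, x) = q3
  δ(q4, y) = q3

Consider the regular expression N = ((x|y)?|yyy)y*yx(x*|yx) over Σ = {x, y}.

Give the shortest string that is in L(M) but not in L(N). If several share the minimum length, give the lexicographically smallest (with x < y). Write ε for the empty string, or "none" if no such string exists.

y

The string y is accepted by M but not by N.
No shorter string lies in the difference, and y is the lexicographically first length-1 string in L(M) \ L(N).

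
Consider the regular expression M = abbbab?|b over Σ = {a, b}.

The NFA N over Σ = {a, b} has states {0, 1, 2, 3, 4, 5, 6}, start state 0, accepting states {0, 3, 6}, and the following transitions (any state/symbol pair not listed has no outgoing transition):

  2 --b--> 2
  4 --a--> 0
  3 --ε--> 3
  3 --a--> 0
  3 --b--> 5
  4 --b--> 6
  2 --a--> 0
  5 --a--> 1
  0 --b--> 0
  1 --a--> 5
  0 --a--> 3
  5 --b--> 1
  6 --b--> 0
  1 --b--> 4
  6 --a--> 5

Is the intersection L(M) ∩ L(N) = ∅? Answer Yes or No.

The string b is accepted by both M and N.
Hence L(M) ∩ L(N) ≠ ∅.

No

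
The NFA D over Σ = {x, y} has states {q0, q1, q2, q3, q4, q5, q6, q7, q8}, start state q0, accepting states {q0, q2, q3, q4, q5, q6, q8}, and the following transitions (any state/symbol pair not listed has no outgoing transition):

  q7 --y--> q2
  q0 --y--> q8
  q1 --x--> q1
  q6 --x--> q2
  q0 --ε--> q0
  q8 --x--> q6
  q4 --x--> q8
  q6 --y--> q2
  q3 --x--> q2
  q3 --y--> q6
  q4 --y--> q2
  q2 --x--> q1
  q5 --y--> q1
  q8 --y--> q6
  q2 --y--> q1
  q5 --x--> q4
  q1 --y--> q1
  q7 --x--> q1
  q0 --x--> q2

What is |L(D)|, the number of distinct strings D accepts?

The useful subgraph on states {q0, q2, q6, q8} is acyclic, so L(D) is finite; the longest accepting path visits 4 useful states, giving maximum string length 3.
Counting accepting paths from q0 by length: 1 of length 0, 2 of length 1, 2 of length 2, 4 of length 3. Total 9.

9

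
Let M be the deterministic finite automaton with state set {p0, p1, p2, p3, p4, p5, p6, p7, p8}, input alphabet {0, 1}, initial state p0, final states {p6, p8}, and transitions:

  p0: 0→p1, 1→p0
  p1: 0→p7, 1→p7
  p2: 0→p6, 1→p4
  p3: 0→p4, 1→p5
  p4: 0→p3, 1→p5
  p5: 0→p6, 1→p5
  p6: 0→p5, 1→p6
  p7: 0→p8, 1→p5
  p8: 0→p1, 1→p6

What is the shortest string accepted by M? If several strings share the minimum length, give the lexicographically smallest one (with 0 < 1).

A breadth-first search from p0 reaches an accepting state first via the path p0 → p1 → p7 → p8 on input 000.
No string of length < 3 is accepted (BFS exhausts all shorter strings without reaching an accepting state), and 000 is the lexicographically least accepting string of length 3.

000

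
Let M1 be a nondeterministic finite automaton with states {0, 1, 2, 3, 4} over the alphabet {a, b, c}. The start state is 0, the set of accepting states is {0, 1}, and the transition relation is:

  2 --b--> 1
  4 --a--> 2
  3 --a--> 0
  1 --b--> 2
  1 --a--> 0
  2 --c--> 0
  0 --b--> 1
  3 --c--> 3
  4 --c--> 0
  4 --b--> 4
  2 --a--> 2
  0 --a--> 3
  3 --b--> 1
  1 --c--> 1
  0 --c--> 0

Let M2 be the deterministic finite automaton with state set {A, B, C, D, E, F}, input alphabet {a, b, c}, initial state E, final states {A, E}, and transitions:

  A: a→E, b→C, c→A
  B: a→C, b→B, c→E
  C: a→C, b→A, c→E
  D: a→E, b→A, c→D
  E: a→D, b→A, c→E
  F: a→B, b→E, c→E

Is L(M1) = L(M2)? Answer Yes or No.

Yes

Exploring the product automaton M1 × M2 from the start pair (0, E), following both machines on each input symbol, reaches 4 state pairs: (0, E), (3, D), (1, A), (2, C).
M1 accepts in {0, 1} and M2 accepts in {A, E}. In every reachable pair the two components are either both accepting — (0, E), (1, A) — or both non-accepting, so no string is accepted by exactly one of the machines: L(M1) \ L(M2) and L(M2) \ L(M1) are both empty.
Hence every string is accepted by M1 iff it is accepted by M2, and the two languages coincide.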